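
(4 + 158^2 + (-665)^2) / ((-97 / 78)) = -36441054 / 97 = -375680.97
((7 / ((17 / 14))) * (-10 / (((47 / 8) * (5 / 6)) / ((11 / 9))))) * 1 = -34496 / 2397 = -14.39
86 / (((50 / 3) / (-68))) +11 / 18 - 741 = -491071 / 450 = -1091.27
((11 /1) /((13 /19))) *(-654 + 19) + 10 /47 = -6237475 /611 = -10208.63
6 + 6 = 12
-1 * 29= -29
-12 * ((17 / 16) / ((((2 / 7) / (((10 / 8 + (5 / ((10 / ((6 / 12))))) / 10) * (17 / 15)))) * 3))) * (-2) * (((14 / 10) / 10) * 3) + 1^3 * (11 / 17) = 12717587 / 680000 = 18.70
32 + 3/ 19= 611/ 19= 32.16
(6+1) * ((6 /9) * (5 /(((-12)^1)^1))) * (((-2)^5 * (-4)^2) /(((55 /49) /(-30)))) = -878080 /33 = -26608.48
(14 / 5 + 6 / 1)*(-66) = -2904 / 5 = -580.80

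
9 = 9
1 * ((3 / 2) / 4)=3 / 8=0.38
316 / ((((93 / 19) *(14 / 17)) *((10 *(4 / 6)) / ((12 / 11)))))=153102 / 11935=12.83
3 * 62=186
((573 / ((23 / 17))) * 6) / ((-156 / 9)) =-146.60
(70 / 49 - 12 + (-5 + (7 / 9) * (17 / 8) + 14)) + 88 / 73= 47345 / 36792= 1.29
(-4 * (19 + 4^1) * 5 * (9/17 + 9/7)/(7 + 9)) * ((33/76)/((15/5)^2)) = -2.52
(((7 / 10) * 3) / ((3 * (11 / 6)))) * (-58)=-22.15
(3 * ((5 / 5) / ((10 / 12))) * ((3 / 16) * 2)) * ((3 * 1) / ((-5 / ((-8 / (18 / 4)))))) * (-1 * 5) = -36 / 5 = -7.20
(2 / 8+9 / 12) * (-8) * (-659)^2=-3474248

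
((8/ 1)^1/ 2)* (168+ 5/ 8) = 1349/ 2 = 674.50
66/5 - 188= -874/5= -174.80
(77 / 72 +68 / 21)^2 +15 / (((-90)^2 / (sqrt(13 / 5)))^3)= 13*sqrt(65) / 885735000000 +4713241 / 254016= 18.55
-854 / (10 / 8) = -3416 / 5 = -683.20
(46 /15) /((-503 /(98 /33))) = -4508 /248985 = -0.02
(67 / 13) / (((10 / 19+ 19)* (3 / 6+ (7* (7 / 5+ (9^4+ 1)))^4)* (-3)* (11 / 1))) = -1591250 / 886439021621207658711160053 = -0.00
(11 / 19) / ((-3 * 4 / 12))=-11 / 19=-0.58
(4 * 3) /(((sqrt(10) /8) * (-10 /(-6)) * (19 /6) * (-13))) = -864 * sqrt(10) /6175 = -0.44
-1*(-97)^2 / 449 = -9409 / 449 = -20.96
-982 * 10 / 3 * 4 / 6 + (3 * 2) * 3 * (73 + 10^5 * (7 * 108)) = 12247192186 / 9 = 1360799131.78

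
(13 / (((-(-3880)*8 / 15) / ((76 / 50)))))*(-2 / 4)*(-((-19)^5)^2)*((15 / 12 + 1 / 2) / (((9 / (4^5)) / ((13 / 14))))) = 39373707507598022 / 7275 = 5412193471834.78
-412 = -412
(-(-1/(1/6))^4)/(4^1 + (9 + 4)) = -1296/17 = -76.24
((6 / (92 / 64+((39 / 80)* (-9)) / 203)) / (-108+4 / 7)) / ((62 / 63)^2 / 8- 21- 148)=169198470 / 724384201399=0.00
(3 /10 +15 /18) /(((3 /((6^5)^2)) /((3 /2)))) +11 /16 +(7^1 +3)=2741134167 /80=34264177.09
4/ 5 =0.80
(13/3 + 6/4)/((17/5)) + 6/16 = 853/408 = 2.09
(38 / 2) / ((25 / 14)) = 266 / 25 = 10.64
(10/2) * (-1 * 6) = -30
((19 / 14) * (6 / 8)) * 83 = 84.48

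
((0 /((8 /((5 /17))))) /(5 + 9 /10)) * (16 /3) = 0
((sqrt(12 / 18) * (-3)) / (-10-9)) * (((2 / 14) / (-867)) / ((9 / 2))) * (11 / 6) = -11 * sqrt(6) / 3113397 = -0.00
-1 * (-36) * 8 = 288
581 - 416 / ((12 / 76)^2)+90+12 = -144029 / 9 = -16003.22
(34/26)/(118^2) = 17/181012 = 0.00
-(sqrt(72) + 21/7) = -6 *sqrt(2) - 3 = -11.49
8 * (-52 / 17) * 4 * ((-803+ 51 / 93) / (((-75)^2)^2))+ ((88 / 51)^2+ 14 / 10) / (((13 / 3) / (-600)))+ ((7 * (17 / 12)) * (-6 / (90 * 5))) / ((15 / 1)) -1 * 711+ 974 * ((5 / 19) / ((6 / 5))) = -7924451086563079 / 7181198437500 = -1103.50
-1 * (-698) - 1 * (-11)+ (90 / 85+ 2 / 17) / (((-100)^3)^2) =602650000000001 / 850000000000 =709.00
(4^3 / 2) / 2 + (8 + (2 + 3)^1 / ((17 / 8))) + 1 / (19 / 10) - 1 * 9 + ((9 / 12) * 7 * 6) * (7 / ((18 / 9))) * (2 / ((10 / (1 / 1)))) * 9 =1397487 / 6460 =216.33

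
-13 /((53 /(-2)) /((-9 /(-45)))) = 26 /265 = 0.10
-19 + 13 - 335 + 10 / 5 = -339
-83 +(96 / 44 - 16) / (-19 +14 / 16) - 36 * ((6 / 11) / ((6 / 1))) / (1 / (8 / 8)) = -12399 / 145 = -85.51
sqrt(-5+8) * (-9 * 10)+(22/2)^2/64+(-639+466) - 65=-15111/64 - 90 * sqrt(3)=-391.99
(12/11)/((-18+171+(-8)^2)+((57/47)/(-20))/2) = 22560/4486933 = 0.01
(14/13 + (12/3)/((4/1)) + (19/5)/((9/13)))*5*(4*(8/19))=141632/2223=63.71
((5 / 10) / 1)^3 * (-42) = -21 / 4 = -5.25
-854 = -854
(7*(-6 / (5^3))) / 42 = -1 / 125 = -0.01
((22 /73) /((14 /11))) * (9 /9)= 121 /511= 0.24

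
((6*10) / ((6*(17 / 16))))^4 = 655360000 / 83521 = 7846.65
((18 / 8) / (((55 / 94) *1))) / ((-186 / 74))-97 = -335987 / 3410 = -98.53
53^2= 2809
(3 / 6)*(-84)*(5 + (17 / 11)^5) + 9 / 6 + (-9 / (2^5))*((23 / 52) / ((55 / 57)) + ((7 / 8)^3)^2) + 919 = 339.96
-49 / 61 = -0.80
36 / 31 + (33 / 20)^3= 1402047 / 248000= 5.65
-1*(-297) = 297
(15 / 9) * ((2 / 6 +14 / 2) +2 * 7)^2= 20480 / 27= 758.52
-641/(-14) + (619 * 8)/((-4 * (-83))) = 70535/1162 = 60.70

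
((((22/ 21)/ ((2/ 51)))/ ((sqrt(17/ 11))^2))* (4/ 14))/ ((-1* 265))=-242/ 12985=-0.02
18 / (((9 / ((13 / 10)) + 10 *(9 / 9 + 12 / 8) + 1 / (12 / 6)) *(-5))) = -156 / 1405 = -0.11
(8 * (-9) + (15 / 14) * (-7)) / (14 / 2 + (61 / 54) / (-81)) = -347733 / 30557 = -11.38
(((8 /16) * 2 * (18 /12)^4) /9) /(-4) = -9 /64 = -0.14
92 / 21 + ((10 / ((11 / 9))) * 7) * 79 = 1046182 / 231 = 4528.93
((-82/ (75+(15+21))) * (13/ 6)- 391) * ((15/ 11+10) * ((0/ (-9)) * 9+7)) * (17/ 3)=-1944698000/ 10989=-176967.69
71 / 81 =0.88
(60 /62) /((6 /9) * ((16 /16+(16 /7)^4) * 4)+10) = 108045 /9540653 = 0.01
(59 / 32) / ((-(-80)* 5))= 59 / 12800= 0.00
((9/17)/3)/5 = 3/85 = 0.04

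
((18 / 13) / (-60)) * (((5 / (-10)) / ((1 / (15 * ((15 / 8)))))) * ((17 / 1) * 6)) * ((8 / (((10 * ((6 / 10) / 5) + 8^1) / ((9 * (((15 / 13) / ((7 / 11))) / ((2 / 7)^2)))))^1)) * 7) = 2504935125 / 62192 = 40277.45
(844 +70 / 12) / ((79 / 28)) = 71386 / 237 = 301.21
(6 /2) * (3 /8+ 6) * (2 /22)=153 /88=1.74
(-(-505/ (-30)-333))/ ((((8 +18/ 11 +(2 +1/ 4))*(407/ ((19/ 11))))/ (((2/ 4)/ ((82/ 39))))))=468559/ 17454602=0.03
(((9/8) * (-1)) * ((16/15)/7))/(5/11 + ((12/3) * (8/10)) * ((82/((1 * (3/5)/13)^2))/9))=-5346/426840575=-0.00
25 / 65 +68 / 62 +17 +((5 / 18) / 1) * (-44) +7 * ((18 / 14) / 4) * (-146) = -2337535 / 7254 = -322.24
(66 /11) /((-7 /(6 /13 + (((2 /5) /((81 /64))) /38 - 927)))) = 185370886 /233415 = 794.17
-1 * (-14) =14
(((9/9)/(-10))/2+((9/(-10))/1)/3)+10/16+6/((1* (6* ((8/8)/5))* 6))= 133/120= 1.11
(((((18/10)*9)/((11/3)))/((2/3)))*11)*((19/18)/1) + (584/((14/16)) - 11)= 102673/140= 733.38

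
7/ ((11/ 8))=56/ 11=5.09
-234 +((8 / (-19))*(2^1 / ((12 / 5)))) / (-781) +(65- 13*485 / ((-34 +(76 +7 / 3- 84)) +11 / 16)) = -603568583 / 83291307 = -7.25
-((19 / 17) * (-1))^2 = -361 / 289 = -1.25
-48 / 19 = -2.53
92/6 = 15.33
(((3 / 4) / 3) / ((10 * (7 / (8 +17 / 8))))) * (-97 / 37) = -7857 / 82880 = -0.09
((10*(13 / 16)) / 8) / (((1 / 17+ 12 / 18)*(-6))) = -1105 / 4736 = -0.23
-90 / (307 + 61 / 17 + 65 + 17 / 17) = -255 / 1067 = -0.24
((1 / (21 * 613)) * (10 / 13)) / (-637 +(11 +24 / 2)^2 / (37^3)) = -253265 / 2699793889884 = -0.00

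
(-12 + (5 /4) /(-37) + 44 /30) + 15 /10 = -20129 /2220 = -9.07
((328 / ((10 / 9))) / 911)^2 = 2178576 / 20748025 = 0.11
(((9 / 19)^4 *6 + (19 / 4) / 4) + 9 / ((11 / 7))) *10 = 827645365 / 11468248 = 72.17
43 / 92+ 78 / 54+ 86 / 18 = 5539 / 828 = 6.69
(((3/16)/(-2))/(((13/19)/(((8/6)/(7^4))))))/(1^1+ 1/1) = -19/499408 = -0.00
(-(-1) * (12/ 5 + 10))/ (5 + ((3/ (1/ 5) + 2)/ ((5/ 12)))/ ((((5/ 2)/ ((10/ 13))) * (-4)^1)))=806/ 121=6.66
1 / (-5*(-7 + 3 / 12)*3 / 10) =8 / 81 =0.10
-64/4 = -16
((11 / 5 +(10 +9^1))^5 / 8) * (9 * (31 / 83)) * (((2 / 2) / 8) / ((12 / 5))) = 38892180849 / 415000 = 93716.10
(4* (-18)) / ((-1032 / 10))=30 / 43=0.70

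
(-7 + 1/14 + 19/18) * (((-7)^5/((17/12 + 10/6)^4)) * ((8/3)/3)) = 49172480/50653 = 970.77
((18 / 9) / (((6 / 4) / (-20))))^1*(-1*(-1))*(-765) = 20400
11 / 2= 5.50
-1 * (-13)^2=-169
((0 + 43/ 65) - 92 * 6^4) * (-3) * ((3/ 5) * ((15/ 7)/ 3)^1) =69750333/ 455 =153297.44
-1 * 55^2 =-3025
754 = 754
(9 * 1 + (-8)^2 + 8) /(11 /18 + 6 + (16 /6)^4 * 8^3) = 13122 /4195375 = 0.00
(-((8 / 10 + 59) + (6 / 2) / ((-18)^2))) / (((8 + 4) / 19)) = -613643 / 6480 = -94.70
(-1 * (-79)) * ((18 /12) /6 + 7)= 2291 /4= 572.75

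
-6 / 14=-3 / 7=-0.43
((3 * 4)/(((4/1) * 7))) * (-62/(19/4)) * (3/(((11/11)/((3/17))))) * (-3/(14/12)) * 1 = 120528/15827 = 7.62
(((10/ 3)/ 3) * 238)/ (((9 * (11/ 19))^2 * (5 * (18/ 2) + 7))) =214795/ 1146717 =0.19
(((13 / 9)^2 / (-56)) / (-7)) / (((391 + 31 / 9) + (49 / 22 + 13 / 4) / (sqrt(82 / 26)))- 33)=5454688954 / 370394306707131- 448019 * sqrt(533) / 82309845934918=0.00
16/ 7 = 2.29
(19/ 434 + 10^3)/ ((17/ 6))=1302057/ 3689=352.96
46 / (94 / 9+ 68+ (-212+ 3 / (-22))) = -9108 / 26471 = -0.34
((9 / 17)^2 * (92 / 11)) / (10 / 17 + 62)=1863 / 49742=0.04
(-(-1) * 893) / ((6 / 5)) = 4465 / 6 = 744.17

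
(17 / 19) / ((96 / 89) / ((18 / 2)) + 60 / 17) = 77163 / 314716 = 0.25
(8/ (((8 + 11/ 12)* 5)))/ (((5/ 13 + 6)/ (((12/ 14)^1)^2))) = 44928/ 2175845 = 0.02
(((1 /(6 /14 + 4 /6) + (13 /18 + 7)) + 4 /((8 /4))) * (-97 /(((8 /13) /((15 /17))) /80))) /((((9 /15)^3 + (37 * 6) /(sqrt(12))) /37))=8714540625 /37844522 - 13434916796875 * sqrt(3) /340600698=-68090.08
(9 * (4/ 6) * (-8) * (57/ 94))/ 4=-342/ 47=-7.28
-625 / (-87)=625 / 87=7.18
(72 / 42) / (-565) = -12 / 3955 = -0.00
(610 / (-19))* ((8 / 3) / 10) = -488 / 57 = -8.56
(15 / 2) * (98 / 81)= 245 / 27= 9.07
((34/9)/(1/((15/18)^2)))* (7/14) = 425/324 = 1.31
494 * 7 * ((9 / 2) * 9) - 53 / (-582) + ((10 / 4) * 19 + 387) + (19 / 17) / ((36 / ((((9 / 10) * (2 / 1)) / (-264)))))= 407717096719 / 2902240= 140483.59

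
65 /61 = 1.07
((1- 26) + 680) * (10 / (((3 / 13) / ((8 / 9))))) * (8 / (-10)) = -544960 / 27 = -20183.70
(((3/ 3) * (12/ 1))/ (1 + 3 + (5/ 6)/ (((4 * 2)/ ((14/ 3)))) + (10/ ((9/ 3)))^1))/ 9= 96/ 563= 0.17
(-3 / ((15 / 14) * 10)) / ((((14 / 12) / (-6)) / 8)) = 288 / 25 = 11.52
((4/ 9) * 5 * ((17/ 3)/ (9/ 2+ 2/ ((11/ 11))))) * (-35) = -23800/ 351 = -67.81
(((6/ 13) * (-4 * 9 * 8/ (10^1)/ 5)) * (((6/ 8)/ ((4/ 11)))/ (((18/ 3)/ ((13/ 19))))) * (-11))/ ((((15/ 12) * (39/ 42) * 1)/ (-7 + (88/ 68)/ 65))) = -1411108776/ 34116875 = -41.36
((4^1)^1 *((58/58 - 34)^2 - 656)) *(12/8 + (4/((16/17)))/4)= 17753/4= 4438.25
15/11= 1.36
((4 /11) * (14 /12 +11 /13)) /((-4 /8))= -628 /429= -1.46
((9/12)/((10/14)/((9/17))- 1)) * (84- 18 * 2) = 1134/11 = 103.09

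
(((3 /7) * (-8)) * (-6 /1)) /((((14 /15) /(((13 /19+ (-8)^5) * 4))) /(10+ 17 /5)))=-36039853152 /931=-38710905.64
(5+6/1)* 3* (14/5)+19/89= 41213/445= 92.61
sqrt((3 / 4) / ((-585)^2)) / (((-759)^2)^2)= sqrt(3) / 388287102716370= 0.00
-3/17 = -0.18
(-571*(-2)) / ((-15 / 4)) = -4568 / 15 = -304.53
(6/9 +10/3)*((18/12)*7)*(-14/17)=-588/17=-34.59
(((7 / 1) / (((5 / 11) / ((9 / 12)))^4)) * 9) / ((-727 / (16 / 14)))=-10673289 / 14540000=-0.73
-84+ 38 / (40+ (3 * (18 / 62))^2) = -3253678 / 39169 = -83.07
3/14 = 0.21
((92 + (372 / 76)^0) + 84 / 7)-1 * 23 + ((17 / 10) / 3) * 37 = 102.97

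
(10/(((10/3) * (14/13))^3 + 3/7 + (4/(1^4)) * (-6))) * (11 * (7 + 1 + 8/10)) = 401945544/9420365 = 42.67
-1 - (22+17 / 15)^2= -120634 / 225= -536.15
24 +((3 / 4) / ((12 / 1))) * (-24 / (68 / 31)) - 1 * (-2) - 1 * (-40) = 8883 / 136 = 65.32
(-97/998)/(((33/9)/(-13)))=0.34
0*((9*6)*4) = 0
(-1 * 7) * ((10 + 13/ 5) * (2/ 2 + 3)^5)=-451584/ 5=-90316.80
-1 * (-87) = 87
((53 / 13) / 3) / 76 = 53 / 2964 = 0.02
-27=-27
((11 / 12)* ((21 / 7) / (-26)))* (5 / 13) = -55 / 1352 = -0.04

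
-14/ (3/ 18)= -84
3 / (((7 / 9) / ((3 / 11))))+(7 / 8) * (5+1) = 6.30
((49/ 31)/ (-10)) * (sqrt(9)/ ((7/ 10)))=-21/ 31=-0.68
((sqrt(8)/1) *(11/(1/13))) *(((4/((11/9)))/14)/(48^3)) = 13 *sqrt(2)/21504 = 0.00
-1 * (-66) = 66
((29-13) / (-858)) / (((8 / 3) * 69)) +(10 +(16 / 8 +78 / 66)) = 11824 / 897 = 13.18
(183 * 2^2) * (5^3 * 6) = 549000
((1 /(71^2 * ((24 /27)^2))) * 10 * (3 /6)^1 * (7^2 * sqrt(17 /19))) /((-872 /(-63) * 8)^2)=78764805 * sqrt(323) /298306843181056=0.00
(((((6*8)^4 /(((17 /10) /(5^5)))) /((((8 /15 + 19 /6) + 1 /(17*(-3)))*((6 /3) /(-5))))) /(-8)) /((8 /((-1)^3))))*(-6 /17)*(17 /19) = 1166400000000 /35663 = 32706166.05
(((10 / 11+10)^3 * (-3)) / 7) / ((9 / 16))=-9216000 / 9317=-989.16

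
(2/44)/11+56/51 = 13603/12342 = 1.10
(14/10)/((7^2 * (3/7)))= 1/15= 0.07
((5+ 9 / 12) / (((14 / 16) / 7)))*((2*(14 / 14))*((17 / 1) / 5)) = 312.80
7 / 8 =0.88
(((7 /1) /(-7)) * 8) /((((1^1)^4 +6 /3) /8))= -64 /3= -21.33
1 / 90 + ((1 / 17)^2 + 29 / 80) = 78461 / 208080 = 0.38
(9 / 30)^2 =0.09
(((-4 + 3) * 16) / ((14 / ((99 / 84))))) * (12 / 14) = -1.15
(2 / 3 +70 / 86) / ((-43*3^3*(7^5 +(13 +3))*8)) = -0.00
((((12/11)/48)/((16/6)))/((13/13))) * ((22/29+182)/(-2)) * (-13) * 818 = 21135075/2552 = 8281.77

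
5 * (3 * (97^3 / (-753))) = -4563365 / 251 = -18180.74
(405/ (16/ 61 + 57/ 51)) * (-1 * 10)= -2934.91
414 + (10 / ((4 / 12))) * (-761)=-22416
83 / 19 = 4.37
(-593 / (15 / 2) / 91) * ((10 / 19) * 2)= -4744 / 5187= -0.91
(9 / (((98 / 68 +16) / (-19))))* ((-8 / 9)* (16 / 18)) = 41344 / 5337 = 7.75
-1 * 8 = -8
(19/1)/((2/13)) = 247/2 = 123.50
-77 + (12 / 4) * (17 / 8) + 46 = -197 / 8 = -24.62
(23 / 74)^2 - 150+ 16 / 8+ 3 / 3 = -804443 / 5476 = -146.90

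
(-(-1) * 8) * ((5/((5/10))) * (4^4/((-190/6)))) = -12288/19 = -646.74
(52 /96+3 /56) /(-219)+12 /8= 6886 /4599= 1.50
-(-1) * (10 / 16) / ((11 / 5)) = 25 / 88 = 0.28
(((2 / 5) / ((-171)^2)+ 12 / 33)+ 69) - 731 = -1064079968 / 1608255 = -661.64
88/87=1.01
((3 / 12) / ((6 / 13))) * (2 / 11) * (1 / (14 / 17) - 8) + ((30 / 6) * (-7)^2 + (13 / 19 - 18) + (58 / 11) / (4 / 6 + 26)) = 9972407 / 43890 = 227.21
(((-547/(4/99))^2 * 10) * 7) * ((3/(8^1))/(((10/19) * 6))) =390028805397/256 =1523550021.08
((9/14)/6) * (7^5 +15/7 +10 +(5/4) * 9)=1803.26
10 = 10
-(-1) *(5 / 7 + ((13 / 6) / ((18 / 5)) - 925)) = -698305 / 756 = -923.68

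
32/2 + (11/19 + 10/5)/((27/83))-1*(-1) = 12788/513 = 24.93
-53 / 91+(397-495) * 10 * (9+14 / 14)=-891853 / 91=-9800.58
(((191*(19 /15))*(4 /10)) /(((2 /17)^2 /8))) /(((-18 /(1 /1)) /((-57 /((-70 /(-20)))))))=79707356 /1575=50607.85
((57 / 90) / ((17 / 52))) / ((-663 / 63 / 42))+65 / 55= -104107 / 15895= -6.55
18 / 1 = 18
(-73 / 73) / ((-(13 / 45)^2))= 2025 / 169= 11.98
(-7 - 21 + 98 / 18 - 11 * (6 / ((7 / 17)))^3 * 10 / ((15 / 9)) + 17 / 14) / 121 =-1260846865 / 747054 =-1687.76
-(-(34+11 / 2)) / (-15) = -79 / 30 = -2.63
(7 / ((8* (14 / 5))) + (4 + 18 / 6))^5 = 21924480357 / 1048576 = 20908.81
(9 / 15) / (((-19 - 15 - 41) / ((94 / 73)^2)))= -8836 / 666125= -0.01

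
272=272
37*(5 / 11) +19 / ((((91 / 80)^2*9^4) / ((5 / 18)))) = 90465526265 / 5378832459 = 16.82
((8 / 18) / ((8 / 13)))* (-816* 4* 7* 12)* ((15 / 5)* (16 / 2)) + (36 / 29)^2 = -3996753648 / 841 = -4752382.46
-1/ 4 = -0.25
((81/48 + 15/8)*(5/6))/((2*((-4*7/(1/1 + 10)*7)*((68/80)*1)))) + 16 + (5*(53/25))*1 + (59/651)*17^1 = 695180743/24790080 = 28.04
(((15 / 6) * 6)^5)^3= 437893890380859375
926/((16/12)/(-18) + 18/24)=100008/73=1369.97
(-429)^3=-78953589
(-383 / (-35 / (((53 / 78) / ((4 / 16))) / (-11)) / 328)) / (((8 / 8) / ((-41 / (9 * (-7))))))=-545961904 / 945945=-577.16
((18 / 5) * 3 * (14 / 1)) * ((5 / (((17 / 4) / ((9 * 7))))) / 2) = 5603.29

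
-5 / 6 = -0.83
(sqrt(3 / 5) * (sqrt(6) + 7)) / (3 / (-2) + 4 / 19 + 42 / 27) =27.51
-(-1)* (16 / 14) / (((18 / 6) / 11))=4.19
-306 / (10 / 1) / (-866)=153 / 4330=0.04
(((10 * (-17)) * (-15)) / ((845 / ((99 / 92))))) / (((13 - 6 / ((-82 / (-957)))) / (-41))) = 42436845 / 18175612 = 2.33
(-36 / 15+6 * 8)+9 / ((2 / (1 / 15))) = 459 / 10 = 45.90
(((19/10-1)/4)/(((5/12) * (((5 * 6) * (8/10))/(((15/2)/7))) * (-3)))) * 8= -9/140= -0.06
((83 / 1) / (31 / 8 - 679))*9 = -5976 / 5401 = -1.11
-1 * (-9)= 9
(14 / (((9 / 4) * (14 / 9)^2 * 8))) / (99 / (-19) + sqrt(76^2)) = 171 / 37660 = 0.00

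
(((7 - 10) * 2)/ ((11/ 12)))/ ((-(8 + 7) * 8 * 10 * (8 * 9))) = 1/ 13200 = 0.00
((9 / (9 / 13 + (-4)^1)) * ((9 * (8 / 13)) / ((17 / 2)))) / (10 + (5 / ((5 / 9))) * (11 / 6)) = -2592 / 38743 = -0.07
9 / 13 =0.69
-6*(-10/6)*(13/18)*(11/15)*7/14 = 143/54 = 2.65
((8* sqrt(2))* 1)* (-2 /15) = -16* sqrt(2) /15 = -1.51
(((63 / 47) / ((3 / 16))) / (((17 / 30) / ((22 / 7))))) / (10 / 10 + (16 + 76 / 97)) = 204864 / 91885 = 2.23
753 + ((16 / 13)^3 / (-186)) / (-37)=5692589429 / 7559877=753.00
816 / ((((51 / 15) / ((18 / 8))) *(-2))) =-270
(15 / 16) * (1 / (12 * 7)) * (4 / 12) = 5 / 1344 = 0.00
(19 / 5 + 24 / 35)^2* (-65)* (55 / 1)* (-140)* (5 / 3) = 352480700 / 21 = 16784795.24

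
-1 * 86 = -86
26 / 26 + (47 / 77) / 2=1.31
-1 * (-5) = 5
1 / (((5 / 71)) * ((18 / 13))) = 923 / 90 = 10.26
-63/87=-21/29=-0.72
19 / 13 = 1.46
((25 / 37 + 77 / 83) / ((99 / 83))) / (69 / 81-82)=-14772 / 891737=-0.02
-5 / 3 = -1.67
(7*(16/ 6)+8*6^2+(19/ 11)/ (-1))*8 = 80504/ 33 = 2439.52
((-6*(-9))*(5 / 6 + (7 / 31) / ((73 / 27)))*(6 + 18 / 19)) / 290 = 7394706 / 6234565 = 1.19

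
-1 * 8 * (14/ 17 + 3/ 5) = -968/ 85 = -11.39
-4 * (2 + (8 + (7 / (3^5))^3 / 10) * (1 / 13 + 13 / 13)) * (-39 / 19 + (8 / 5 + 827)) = -35096.48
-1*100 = -100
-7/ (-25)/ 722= 7/ 18050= 0.00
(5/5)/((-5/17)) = -17/5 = -3.40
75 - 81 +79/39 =-155/39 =-3.97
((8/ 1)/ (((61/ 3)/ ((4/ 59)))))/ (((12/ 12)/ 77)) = 7392/ 3599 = 2.05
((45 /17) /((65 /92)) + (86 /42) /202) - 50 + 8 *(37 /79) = -3147330787 /74061078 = -42.50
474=474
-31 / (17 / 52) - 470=-9602 / 17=-564.82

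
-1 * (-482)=482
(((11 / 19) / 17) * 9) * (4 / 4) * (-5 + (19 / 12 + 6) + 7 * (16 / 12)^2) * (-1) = -5951 / 1292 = -4.61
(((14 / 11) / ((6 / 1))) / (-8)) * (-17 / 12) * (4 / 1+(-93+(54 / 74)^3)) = -267061823 / 80234352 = -3.33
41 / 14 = 2.93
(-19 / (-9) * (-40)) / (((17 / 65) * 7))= -49400 / 1071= -46.13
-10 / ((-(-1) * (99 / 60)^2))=-4000 / 1089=-3.67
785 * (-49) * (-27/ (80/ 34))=3531087/ 8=441385.88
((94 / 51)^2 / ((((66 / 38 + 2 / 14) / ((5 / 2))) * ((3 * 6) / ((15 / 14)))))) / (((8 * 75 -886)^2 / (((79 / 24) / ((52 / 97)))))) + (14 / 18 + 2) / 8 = 5531857919773 / 15930824532480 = 0.35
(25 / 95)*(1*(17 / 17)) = 5 / 19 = 0.26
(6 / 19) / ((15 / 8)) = 16 / 95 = 0.17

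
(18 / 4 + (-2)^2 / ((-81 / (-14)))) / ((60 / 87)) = 24389 / 3240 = 7.53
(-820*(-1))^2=672400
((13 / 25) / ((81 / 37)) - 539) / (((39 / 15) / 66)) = -24001868 / 1755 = -13676.28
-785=-785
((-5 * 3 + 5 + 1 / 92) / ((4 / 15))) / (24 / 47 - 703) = 647895 / 12150256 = 0.05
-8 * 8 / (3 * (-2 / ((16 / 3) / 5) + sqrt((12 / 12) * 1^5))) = 512 / 21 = 24.38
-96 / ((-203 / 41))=3936 / 203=19.39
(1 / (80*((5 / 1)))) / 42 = 1 / 16800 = 0.00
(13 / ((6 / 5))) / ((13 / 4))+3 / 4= 49 / 12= 4.08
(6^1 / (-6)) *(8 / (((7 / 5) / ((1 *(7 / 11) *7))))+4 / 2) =-302 / 11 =-27.45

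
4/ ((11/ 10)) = 40/ 11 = 3.64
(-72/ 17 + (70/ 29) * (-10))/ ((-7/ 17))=13988/ 203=68.91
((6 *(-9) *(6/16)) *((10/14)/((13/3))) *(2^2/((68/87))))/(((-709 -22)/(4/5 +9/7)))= 1543293/31663996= 0.05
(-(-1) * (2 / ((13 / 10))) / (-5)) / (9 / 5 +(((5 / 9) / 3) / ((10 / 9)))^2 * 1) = -720 / 4277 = -0.17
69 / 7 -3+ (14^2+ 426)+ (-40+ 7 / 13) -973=-34908 / 91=-383.60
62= 62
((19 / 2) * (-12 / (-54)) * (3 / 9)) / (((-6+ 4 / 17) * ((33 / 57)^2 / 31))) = -3614693 / 320166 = -11.29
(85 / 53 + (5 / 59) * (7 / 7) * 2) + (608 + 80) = 2156921 / 3127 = 689.77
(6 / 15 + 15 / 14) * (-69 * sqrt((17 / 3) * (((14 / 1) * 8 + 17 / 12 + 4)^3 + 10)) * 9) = -120819 * sqrt(164545777) / 560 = -2767518.80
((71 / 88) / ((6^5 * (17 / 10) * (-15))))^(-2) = 304479606030336 / 5041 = 60400635990.94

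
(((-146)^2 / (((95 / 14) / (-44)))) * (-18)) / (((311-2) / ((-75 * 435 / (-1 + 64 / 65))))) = 33414236856000 / 1957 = 17074214029.64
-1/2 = -0.50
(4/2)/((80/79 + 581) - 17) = 79/22318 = 0.00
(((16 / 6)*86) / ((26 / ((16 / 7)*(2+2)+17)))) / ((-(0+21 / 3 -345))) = 0.68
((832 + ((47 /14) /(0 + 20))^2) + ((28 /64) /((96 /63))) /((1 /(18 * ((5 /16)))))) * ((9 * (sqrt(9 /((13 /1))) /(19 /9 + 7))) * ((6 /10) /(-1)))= -3049325316279 * sqrt(13) /26743808000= -411.10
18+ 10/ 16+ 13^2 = 1501/ 8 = 187.62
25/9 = 2.78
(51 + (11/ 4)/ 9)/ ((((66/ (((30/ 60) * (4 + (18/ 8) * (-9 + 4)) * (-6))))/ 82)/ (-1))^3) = -3104648654843/ 3066624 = -1012399.52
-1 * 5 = -5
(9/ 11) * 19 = 171/ 11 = 15.55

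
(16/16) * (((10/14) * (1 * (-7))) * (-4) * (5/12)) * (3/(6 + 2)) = 25/8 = 3.12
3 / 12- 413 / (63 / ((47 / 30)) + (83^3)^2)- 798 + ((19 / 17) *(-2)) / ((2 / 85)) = -54872691451959687 / 61464790200932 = -892.75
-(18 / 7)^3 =-5832 / 343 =-17.00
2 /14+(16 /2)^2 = 64.14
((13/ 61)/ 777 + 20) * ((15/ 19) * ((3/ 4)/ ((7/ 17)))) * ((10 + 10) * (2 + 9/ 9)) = 3625920225/ 2101267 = 1725.59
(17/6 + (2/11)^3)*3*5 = 113375/2662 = 42.59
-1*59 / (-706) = 59 / 706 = 0.08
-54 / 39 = -18 / 13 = -1.38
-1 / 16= -0.06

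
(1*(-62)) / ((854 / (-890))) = 27590 / 427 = 64.61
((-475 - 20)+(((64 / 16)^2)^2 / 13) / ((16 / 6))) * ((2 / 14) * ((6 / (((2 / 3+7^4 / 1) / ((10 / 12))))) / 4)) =-19017 / 524524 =-0.04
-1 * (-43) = 43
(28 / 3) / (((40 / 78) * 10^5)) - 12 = -5999909 / 500000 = -12.00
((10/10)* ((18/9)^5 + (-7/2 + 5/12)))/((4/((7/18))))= 2429/864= 2.81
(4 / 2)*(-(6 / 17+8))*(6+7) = -3692 / 17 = -217.18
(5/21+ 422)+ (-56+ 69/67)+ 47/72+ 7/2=12542135/33768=371.42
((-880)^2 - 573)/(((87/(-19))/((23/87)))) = -338162399/7569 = -44677.29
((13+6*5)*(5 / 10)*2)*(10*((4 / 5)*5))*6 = 10320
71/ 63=1.13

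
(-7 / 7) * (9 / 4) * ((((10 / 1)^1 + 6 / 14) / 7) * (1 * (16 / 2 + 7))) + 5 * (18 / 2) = -1035 / 196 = -5.28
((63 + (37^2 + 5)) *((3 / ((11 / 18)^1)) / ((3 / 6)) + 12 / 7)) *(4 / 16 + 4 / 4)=1595070 / 77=20715.19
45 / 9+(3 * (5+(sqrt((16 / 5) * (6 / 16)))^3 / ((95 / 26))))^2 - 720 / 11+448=646.09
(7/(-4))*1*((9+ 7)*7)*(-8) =1568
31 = 31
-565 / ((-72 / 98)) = 27685 / 36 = 769.03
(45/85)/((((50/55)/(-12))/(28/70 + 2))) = -16.77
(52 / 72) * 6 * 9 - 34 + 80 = 85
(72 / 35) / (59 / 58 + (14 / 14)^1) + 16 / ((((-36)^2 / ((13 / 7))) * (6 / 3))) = 10859 / 10530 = 1.03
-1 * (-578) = 578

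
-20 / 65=-4 / 13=-0.31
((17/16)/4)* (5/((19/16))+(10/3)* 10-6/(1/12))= -8347/912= -9.15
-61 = -61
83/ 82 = 1.01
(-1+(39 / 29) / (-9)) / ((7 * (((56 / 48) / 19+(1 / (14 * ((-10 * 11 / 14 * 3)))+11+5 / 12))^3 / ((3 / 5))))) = -39438701280000 / 604854975073040419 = -0.00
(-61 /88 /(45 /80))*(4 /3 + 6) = -244 /27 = -9.04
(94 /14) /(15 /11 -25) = -517 /1820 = -0.28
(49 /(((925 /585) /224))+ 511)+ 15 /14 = 19304953 /2590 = 7453.65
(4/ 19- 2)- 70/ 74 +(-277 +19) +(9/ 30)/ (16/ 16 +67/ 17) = -51311209/ 196840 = -260.67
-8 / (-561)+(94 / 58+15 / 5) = 75406 / 16269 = 4.63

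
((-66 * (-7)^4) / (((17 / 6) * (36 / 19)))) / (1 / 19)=-9534371 / 17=-560845.35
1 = 1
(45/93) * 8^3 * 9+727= 91657/31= 2956.68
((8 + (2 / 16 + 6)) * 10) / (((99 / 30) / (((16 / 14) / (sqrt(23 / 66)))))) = 11300 * sqrt(1518) / 5313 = 82.87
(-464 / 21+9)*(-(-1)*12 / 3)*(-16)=17600 / 21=838.10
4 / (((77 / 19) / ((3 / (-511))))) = -228 / 39347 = -0.01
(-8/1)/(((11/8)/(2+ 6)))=-512/11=-46.55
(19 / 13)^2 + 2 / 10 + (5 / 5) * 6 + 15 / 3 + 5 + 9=23099 / 845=27.34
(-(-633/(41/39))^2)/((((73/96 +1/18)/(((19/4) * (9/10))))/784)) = -2941381170576576/1975175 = -1489174969.60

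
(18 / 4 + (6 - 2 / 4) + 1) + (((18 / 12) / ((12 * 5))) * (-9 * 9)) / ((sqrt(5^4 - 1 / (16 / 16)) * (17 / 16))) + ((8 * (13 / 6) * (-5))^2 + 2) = 67717 / 9 - 27 * sqrt(39) / 2210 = 7524.03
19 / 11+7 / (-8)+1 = 163 / 88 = 1.85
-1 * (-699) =699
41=41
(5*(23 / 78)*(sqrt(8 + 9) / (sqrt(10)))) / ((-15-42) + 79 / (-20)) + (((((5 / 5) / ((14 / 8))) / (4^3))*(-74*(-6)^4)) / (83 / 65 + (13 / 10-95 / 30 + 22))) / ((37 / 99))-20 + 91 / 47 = -34360059 / 274715-5*sqrt(170) / 2067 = -125.11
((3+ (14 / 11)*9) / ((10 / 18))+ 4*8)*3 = 9573 / 55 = 174.05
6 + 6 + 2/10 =61/5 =12.20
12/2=6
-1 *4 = -4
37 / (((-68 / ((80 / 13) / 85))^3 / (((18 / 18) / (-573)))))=2368 / 30386327000289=0.00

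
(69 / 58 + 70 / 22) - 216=-135019 / 638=-211.63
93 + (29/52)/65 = 314369/3380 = 93.01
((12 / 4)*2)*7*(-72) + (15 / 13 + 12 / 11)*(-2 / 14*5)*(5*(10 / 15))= -3032374 / 1001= -3029.34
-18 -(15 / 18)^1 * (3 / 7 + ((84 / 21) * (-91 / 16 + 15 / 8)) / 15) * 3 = -2777 / 168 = -16.53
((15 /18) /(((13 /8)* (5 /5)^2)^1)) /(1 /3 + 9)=5 /91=0.05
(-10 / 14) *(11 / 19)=-55 / 133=-0.41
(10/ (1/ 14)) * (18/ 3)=840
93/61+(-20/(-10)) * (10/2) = 11.52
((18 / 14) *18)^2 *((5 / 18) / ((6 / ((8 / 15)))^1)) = 648 / 49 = 13.22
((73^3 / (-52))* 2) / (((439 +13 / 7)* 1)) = -2723119 / 80236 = -33.94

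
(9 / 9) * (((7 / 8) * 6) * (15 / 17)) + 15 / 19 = 7005 / 1292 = 5.42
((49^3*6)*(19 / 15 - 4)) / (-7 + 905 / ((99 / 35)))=-68219613 / 11065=-6165.35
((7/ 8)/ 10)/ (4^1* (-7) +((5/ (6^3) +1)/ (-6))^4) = -1234235584512/ 394943459827435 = -0.00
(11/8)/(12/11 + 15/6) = 121/316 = 0.38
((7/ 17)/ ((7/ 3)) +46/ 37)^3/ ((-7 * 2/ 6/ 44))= -94000098324/ 1742007323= -53.96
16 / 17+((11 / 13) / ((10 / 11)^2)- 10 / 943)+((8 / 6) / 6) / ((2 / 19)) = 4.07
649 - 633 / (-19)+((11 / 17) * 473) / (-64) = 14005975 / 20672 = 677.53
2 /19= 0.11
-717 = -717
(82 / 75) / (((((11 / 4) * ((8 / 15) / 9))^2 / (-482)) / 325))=-780351975 / 121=-6449189.88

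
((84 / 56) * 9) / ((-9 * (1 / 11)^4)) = -43923 / 2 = -21961.50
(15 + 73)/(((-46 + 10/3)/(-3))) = 99/16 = 6.19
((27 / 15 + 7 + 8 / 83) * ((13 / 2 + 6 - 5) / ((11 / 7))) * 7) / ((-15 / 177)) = -16010358 / 4565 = -3507.20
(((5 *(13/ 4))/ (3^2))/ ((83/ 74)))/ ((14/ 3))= 2405/ 6972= 0.34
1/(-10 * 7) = -1/70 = -0.01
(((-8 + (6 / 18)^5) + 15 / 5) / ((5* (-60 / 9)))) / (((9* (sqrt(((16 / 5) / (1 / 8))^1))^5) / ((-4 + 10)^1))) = 607* sqrt(10) / 63700992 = 0.00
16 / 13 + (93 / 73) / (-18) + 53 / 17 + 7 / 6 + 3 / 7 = 663230 / 112931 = 5.87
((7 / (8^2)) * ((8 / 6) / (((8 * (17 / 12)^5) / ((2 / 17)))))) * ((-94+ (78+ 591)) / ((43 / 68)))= 20865600 / 61053851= 0.34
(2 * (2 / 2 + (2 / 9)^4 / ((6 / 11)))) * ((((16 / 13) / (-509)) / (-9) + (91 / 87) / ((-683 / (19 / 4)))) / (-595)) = 38442652153 / 1625218203846510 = 0.00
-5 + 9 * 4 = 31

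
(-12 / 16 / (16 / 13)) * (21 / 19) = -819 / 1216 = -0.67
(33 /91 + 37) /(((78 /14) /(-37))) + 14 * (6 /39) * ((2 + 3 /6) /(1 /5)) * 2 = -98500 /507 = -194.28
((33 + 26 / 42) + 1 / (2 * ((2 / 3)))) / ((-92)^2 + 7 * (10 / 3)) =2887 / 712936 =0.00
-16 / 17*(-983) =15728 / 17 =925.18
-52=-52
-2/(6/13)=-13/3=-4.33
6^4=1296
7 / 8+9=79 / 8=9.88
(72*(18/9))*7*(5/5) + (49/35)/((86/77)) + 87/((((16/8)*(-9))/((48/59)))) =1005.32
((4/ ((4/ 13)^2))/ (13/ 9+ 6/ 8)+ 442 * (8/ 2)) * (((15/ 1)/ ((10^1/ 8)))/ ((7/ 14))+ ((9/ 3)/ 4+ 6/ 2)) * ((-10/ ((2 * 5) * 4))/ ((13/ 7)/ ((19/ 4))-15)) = 2084432259/ 2455952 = 848.73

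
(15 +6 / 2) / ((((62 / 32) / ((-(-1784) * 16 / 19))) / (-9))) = -125612.98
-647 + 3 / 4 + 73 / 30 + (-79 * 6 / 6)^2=335831 / 60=5597.18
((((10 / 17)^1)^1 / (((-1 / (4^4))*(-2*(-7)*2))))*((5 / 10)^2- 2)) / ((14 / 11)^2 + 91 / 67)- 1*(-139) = 58347029 / 410431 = 142.16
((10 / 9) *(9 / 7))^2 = 100 / 49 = 2.04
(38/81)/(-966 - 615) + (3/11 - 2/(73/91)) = -228363277/102832983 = -2.22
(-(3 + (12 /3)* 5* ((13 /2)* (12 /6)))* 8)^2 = 4426816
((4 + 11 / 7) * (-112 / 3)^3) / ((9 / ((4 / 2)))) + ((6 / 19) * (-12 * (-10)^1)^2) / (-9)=-99925376 / 1539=-64928.77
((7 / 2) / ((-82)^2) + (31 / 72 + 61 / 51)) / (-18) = -0.09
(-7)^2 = 49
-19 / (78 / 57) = -361 / 26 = -13.88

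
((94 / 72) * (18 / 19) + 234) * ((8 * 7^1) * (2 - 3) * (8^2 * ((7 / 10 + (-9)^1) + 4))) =3625282.02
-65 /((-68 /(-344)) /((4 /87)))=-22360 /1479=-15.12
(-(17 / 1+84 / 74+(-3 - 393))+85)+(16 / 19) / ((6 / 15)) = 326874 / 703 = 464.97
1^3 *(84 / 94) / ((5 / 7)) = 294 / 235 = 1.25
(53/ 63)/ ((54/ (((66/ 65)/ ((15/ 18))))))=1166/ 61425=0.02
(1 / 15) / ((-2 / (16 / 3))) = -8 / 45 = -0.18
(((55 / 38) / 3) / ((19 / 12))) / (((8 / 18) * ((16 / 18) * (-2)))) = -4455 / 11552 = -0.39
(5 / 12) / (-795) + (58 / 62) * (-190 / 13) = -10513483 / 768924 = -13.67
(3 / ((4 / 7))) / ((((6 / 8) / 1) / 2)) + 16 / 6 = 50 / 3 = 16.67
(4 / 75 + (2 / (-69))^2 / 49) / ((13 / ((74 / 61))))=0.00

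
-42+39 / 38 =-1557 / 38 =-40.97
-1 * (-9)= 9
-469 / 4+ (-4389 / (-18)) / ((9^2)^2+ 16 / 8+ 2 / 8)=-36926267 / 315036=-117.21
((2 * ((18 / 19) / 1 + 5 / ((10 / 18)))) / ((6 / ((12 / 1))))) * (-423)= -319788 / 19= -16830.95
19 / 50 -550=-27481 / 50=-549.62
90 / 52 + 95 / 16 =1595 / 208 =7.67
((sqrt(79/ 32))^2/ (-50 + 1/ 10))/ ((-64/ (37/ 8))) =14615/ 4087808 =0.00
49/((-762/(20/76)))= -245/14478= -0.02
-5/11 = -0.45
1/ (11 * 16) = 1/ 176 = 0.01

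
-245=-245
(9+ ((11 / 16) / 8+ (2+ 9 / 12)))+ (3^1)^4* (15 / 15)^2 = 11883 / 128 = 92.84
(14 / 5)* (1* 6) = 84 / 5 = 16.80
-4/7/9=-4/63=-0.06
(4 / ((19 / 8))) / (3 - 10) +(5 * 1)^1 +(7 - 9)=367 / 133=2.76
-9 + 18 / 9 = -7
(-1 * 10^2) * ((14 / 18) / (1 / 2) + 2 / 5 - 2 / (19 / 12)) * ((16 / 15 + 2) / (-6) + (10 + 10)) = -2076736 / 1539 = -1349.41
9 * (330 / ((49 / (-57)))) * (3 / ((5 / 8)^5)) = -3328376832 / 30625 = -108681.69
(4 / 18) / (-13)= -2 / 117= -0.02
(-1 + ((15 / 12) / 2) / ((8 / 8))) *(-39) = 117 / 8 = 14.62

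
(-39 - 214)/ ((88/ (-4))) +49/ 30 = 197/ 15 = 13.13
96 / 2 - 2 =46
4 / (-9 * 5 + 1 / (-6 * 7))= -168 / 1891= -0.09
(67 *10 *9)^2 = 36360900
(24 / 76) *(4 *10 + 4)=264 / 19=13.89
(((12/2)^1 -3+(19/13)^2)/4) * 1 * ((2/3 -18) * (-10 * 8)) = 69440/39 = 1780.51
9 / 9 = 1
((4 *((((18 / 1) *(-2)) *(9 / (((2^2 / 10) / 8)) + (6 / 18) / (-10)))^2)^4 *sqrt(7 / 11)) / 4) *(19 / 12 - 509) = -1256533274121091589952236000000000.00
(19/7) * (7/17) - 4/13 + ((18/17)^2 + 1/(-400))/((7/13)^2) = 7015083/1502800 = 4.67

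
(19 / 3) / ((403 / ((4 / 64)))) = 0.00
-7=-7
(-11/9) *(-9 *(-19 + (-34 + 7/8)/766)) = -209.48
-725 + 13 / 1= -712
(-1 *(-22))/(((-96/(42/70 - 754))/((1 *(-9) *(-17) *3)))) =6339861/80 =79248.26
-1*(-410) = 410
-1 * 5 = -5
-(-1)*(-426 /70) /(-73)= 213 /2555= 0.08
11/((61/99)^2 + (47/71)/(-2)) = 15309162/67735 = 226.02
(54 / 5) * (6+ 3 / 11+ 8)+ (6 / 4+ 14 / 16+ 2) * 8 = 10403 / 55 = 189.15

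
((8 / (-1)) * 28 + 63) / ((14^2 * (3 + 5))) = -23 / 224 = -0.10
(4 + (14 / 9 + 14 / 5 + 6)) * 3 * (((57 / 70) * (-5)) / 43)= -6137 / 1505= -4.08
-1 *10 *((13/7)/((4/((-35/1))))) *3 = 975/2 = 487.50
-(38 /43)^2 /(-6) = 0.13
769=769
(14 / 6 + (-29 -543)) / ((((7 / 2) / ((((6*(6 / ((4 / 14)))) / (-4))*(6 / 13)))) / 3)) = 92286 / 13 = 7098.92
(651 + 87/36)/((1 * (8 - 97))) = -7841/1068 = -7.34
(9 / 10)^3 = 729 / 1000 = 0.73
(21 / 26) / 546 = 1 / 676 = 0.00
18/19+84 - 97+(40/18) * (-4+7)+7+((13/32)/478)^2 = 1.61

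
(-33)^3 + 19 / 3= -107792 / 3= -35930.67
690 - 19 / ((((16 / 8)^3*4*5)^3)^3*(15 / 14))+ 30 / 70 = 2490909232988159999999069 / 3607772528640000000000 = 690.43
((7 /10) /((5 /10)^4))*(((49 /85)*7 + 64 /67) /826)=113684 /1680025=0.07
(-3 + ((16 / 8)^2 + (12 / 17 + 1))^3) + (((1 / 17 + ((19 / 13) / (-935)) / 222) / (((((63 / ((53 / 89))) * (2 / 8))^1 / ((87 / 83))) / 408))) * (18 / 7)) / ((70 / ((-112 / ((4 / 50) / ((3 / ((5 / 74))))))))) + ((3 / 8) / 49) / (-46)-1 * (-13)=-1975.90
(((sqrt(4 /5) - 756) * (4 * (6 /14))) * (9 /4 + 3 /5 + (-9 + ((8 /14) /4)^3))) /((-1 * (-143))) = 13662756 /245245 - 253014 * sqrt(5) /8583575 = 55.64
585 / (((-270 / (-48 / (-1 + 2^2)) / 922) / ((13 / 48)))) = 77909 / 9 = 8656.56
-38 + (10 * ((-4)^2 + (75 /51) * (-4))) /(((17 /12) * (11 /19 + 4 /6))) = 396758 /20519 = 19.34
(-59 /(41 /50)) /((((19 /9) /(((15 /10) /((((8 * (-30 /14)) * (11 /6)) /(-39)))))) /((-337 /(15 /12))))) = 146557593 /8569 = 17103.23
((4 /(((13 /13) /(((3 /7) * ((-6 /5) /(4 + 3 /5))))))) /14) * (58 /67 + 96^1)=-233640 /75509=-3.09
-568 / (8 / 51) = -3621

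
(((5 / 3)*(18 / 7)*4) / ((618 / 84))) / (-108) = -20 / 927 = -0.02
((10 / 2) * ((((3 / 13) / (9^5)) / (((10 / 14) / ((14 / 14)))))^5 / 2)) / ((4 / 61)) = 1025227 / 5484578138766893482351276995000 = 0.00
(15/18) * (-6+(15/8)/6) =-455/96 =-4.74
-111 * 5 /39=-14.23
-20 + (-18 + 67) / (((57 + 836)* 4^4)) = -4572111 / 228608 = -20.00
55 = 55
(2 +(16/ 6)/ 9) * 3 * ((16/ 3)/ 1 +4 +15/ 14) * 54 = 27094/ 7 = 3870.57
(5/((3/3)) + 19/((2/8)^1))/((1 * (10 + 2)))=27/4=6.75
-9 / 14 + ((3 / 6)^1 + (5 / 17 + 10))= 1208 / 119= 10.15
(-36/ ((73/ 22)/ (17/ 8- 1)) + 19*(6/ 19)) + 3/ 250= -113031/ 18250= -6.19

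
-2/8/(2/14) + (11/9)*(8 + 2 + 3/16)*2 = 1667/72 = 23.15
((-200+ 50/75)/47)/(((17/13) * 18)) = -3887/21573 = -0.18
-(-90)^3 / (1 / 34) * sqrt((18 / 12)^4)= 55768500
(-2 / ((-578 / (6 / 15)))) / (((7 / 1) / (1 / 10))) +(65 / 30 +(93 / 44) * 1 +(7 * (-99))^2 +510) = 3209527583107 / 6675900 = 480763.28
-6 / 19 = -0.32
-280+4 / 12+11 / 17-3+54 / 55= -788311 / 2805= -281.04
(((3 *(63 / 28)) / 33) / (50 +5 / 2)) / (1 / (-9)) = -27 / 770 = -0.04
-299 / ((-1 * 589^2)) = 299 / 346921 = 0.00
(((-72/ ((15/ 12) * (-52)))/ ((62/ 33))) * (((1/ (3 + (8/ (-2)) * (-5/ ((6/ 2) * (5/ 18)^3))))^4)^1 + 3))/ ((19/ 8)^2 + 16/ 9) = 96288643697155666944/ 403852554102584588495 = 0.24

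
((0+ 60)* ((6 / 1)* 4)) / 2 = 720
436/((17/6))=2616/17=153.88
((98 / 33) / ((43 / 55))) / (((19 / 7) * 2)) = 1715 / 2451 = 0.70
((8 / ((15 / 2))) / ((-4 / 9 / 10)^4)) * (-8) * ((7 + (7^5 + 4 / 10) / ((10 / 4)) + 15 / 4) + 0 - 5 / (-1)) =-14737558770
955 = 955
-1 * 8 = -8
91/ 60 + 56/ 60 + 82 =1689/ 20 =84.45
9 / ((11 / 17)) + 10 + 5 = 318 / 11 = 28.91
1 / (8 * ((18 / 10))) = 5 / 72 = 0.07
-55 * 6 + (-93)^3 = -804687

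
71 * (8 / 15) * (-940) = -106784 / 3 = -35594.67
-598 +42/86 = -25693/43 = -597.51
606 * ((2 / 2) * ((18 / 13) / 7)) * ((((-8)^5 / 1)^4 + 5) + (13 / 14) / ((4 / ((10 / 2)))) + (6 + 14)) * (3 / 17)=40630372802658650629377 / 1666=24387978873144448156.89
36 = 36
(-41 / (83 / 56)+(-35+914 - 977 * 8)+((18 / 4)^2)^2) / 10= -8704509 / 13280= -655.46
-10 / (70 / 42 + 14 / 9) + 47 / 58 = -133 / 58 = -2.29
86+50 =136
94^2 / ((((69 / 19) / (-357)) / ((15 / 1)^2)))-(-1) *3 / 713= -139347917097 / 713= -195438873.91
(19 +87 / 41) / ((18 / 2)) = 866 / 369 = 2.35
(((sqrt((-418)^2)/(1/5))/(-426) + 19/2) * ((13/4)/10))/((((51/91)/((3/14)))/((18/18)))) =330733/579360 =0.57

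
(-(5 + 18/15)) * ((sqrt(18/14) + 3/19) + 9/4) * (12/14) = -17019/1330 - 558 * sqrt(7)/245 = -18.82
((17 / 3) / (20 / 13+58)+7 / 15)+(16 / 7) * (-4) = -697379 / 81270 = -8.58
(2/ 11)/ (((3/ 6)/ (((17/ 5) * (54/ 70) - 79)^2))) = 714599824/ 336875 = 2121.26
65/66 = 0.98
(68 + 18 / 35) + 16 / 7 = 354 / 5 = 70.80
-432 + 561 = 129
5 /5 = 1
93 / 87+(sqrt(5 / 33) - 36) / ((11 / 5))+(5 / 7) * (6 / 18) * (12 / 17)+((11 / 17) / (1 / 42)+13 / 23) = 5 * sqrt(165) / 363+11014268 / 873103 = 12.79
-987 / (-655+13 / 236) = 33276 / 22081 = 1.51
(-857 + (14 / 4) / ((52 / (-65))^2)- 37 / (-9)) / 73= -244057 / 21024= -11.61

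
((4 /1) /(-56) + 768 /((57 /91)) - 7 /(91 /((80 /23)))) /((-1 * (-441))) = 97490095 /35074494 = 2.78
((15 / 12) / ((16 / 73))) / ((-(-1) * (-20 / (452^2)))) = -932137 / 16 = -58258.56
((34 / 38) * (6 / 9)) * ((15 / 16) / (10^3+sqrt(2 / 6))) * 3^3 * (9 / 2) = 7745625 / 113999962 - 20655 * sqrt(3) / 911999696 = 0.07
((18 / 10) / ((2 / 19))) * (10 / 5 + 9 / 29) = 11457 / 290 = 39.51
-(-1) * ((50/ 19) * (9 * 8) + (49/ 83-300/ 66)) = 3218191/ 17347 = 185.52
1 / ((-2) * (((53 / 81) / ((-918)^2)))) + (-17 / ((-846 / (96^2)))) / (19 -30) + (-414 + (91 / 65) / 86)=-7592587982193 / 11782430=-644399.16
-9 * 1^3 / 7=-9 / 7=-1.29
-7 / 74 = -0.09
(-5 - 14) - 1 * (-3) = -16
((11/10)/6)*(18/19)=33/190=0.17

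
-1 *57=-57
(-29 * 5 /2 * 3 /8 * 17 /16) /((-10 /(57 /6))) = 28101 /1024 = 27.44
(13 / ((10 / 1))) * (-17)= -22.10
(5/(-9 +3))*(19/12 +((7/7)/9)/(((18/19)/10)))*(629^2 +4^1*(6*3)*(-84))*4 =-1739532745/486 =-3579285.48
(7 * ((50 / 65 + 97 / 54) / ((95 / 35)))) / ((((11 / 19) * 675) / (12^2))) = 705992 / 289575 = 2.44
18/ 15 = 6/ 5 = 1.20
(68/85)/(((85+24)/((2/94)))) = 4/25615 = 0.00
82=82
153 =153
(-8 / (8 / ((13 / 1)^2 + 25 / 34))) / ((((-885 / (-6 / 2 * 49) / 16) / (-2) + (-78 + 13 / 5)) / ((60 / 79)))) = 452446400 / 265292191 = 1.71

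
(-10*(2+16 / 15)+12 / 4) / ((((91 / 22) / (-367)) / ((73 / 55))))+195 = 4713481 / 1365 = 3453.10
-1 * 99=-99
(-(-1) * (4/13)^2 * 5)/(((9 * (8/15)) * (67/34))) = 1700/33969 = 0.05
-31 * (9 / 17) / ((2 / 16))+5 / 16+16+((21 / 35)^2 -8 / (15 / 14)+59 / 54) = -22214809 / 183600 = -121.00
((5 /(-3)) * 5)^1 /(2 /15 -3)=125 /43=2.91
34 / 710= 0.05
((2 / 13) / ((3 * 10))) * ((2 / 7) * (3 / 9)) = 2 / 4095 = 0.00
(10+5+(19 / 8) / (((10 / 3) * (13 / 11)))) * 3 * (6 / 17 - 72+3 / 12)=-47269251 / 14144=-3342.00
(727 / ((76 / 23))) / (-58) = -3.79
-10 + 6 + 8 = 4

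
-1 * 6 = -6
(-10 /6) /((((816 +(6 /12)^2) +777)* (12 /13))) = -65 /57357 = -0.00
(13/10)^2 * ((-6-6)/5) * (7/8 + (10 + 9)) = -80613/1000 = -80.61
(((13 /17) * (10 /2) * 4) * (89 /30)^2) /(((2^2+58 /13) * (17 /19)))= 25434331 /1430550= 17.78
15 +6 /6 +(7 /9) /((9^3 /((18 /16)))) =93319 /5832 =16.00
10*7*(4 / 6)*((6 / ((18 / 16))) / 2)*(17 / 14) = 1360 / 9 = 151.11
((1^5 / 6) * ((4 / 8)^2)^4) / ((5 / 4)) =1 / 1920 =0.00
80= 80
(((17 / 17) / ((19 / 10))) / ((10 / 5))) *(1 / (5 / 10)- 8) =-30 / 19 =-1.58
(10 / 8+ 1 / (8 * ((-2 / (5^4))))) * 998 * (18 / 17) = -2717055 / 68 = -39956.69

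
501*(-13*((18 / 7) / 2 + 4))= -240981 / 7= -34425.86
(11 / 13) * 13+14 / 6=40 / 3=13.33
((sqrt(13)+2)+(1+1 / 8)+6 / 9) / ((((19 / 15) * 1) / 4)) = 60 * sqrt(13) / 19+455 / 38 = 23.36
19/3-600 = -1781/3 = -593.67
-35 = -35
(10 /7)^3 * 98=2000 /7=285.71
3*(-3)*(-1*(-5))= -45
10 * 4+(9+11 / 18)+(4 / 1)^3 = 2045 / 18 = 113.61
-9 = -9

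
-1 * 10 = -10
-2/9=-0.22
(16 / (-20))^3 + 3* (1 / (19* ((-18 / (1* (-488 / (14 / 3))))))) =6738 / 16625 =0.41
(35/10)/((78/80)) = 140/39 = 3.59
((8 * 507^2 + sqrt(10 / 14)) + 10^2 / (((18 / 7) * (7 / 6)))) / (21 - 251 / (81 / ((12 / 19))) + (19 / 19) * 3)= 513 * sqrt(35) / 79156 + 263736549 / 2827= 93292.06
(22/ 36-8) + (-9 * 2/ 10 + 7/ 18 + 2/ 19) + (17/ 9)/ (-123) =-915997/ 105165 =-8.71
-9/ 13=-0.69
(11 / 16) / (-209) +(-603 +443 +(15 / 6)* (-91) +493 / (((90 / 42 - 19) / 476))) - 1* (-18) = -256314163 / 17936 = -14290.49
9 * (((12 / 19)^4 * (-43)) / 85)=-0.72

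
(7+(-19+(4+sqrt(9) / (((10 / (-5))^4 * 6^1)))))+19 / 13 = -2707 / 416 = -6.51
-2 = -2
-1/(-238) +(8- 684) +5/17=-160817/238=-675.70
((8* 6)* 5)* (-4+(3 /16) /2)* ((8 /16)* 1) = -1875 /4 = -468.75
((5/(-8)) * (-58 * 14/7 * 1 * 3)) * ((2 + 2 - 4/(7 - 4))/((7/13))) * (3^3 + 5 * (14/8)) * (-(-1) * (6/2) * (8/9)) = 2156440/21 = 102687.62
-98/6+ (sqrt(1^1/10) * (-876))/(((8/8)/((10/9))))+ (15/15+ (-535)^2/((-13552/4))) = -292 * sqrt(10)/3 - 1014523/10164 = -407.61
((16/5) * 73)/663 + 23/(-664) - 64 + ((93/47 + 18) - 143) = -186.70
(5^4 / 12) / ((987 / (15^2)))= 11.87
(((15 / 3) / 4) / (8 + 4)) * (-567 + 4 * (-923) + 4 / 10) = -21293 / 48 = -443.60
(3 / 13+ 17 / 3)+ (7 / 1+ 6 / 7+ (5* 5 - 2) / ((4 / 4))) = 10034 / 273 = 36.75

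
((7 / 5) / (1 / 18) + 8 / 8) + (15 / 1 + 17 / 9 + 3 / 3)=44.09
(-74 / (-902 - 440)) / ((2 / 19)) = 703 / 1342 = 0.52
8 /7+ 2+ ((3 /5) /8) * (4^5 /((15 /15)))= 2798 /35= 79.94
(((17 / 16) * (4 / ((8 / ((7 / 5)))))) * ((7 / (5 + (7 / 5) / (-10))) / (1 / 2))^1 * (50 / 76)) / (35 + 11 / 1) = 104125 / 3398112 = 0.03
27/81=0.33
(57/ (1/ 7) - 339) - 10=50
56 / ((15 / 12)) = 224 / 5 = 44.80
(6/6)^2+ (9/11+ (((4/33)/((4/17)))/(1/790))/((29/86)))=1156720/957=1208.69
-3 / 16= -0.19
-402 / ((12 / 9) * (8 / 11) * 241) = -6633 / 3856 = -1.72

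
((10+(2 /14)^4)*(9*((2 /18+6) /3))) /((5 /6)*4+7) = 1320605 /74431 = 17.74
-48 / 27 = -16 / 9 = -1.78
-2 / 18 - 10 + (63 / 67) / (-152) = -10.12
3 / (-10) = -3 / 10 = -0.30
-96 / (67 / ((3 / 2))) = -2.15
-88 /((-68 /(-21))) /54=-77 /153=-0.50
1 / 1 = 1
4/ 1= 4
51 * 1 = 51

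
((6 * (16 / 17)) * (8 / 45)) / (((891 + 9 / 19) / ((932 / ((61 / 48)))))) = 36265984 / 43911765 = 0.83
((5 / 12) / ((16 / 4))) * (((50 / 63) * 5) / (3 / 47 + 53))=29375 / 3770928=0.01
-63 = -63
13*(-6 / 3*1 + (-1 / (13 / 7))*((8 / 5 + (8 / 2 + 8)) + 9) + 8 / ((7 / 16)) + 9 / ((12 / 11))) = 22507 / 140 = 160.76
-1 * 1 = -1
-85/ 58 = -1.47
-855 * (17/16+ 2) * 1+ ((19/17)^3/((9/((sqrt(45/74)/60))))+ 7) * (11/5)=-208243/80+ 75449 * sqrt(370)/327205800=-2603.03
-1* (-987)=987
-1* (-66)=66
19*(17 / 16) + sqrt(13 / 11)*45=323 / 16 + 45*sqrt(143) / 11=69.11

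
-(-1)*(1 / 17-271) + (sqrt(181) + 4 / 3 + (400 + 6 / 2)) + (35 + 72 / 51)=sqrt(181) + 8660 / 51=183.26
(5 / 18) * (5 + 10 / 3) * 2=125 / 27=4.63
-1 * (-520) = 520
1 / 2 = 0.50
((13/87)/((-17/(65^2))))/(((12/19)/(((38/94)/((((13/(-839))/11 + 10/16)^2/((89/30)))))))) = -240489737756445320/1326166450986177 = -181.34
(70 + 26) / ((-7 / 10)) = -960 / 7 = -137.14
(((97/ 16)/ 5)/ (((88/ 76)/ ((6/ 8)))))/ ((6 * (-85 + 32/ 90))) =-16587/ 10726144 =-0.00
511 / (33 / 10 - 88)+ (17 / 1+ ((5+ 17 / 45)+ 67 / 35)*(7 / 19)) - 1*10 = 3.65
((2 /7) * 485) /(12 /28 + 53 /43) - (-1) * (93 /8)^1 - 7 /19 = 359771 /3800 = 94.68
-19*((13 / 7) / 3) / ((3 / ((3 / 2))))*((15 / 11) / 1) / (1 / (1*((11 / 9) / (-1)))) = 1235 / 126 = 9.80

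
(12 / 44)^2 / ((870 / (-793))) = -2379 / 35090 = -0.07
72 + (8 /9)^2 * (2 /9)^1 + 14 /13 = 694214 /9477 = 73.25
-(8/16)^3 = -1/8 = -0.12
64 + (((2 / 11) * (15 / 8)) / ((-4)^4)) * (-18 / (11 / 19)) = 3962363 / 61952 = 63.96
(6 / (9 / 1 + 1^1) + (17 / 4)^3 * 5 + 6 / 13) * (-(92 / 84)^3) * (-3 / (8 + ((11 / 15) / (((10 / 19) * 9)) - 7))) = 292216238205 / 222450592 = 1313.62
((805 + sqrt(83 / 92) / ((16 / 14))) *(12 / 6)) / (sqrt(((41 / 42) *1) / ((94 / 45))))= 7 *sqrt(202335) *(sqrt(1909) + 42320) / 56580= 2357.57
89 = 89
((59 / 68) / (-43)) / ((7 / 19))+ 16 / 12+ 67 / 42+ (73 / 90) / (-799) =17766067 / 6184260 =2.87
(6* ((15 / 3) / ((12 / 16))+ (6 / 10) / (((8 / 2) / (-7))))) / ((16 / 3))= 1011 / 160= 6.32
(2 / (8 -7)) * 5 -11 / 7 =59 / 7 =8.43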